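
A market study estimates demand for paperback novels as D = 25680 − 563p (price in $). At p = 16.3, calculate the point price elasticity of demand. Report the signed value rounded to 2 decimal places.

dD/dp = −563. At p = 16.3, D = 25680 − 563(16.3) = 16503.1.
Ed = (dD/dp)·(p/D) = −563 × (16.3/16503.1) = -0.5560…

-0.56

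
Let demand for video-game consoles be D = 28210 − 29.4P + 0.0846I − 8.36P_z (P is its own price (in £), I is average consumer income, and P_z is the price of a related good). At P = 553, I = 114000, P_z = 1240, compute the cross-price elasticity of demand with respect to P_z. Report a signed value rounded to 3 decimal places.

At the given values, D = 28210 − 29.4(553) + 0.0846(114000) − 8.36(1240) = 11229.8.
∂D/∂P_z = -8.36.
E = (-8.36) × (1240/11229.8) = -0.92311…

-0.923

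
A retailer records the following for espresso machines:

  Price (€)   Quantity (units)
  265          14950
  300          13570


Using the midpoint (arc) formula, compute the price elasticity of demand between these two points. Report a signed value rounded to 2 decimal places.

%ΔQ = (13570 − 14950) / [(14950 + 13570)/2] = -1380/14260 = -0.096774…
%ΔP = (300 − 265) / [(265 + 300)/2] = 35/282.5 = 0.123893…
Arc Ed = %ΔQ / %ΔP = (-1380/14260) / (35/282.5) = -0.7811…

-0.78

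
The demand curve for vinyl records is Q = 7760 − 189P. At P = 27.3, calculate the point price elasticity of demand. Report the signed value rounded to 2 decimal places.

dQ/dP = −189. At P = 27.3, Q = 7760 − 189(27.3) = 2600.3.
Ed = (dQ/dP)·(P/Q) = −189 × (27.3/2600.3) = -1.9842…

-1.98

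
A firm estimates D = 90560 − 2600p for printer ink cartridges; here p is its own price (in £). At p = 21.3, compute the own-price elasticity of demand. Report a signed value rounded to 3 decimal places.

At the given values, D = 90560 − 2600(21.3) = 35180.
∂D/∂p = −2600.
E = (-2600) × (21.3/35180) = -1.57418…

-1.574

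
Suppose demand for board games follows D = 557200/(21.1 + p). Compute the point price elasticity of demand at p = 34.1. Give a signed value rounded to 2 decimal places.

dD/dp = −557200/(21.1 + p)² = -182.866. At p = 34.1, D = 10094.2.
Ed = (dD/dp)·(p/D) = (-182.866) × (34.1/10094.2) = -0.6177…

-0.62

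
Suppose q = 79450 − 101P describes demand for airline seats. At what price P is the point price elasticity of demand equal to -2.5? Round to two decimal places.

Ed = −101P/(79450 − 101P). Set this equal to -2.5:
101P = 2.5·(79450 − 101P) ⇒ 101P(1 + 2.5) = 2.5·79450
P = 2.5·79450 / (101·3.5) = 561.8811…

561.88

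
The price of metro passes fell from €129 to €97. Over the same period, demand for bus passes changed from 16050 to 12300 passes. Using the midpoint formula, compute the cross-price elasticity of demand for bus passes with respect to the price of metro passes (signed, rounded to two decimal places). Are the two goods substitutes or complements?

0.93; substitutes

%ΔQ_{bus passes} = (12300 − 16050)/avg = -3750/14175 = -0.264550…
%ΔP_{metro passes} = (97 − 129)/avg = -32/113 = -0.283185…
E_cross = (-3750/14175) / (-32/113) = 0.9341…
E_cross > 0 ⇒ the goods are substitutes.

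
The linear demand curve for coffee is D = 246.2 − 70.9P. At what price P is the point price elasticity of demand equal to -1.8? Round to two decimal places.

Ed = −70.9P/(246.2 − 70.9P). Set this equal to -1.8:
70.9P = 1.8·(246.2 − 70.9P) ⇒ 70.9P(1 + 1.8) = 1.8·246.2
P = 1.8·246.2 / (70.9·2.8) = 2.2323…

2.23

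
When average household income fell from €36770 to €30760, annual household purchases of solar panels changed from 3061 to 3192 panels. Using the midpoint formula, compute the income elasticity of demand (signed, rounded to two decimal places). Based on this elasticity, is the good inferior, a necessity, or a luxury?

%ΔQ = (3192 − 3061)/[( 3061 + 3192)/2] = 131/3126.5 = 0.041899…
%ΔIncome = (30760 − 36770)/[( 36770 + 30760)/2] = -6010/33765 = -0.177994…
E_income = (131/3126.5) / (-6010/33765) = -0.2353…
E_income < 0 ⇒ inferior good.

-0.24; inferior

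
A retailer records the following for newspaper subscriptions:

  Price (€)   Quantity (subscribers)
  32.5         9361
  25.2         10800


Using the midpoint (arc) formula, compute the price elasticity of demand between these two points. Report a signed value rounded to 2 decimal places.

%ΔQ = (10800 − 9361) / [(9361 + 10800)/2] = 1439/10080.5 = 0.142750…
%ΔP = (25.2 − 32.5) / [(32.5 + 25.2)/2] = -7.3/28.85 = -0.253032…
Arc Ed = %ΔQ / %ΔP = (1439/10080.5) / (-7.3/28.85) = -0.5641…

-0.56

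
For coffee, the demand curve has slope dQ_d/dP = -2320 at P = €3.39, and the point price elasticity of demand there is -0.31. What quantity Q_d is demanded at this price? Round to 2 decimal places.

25370.32

Ed = (dQ_d/dP)·(P/Q_d) ⇒ Q_d = (dQ_d/dP)·P/Ed = (-2320)·3.39/(-0.31) = 25370.3225…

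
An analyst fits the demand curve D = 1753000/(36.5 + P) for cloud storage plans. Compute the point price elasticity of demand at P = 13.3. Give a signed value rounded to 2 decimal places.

dD/dP = −1753000/(36.5 + P)² = -706.843. At P = 13.3, D = 35200.8.
Ed = (dD/dP)·(P/D) = (-706.843) × (13.3/35200.8) = -0.2670…

-0.27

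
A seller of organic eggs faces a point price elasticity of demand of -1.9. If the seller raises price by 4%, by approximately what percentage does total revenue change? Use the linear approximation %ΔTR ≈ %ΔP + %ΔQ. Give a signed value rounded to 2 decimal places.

%ΔQ ≈ Ed × %ΔP = (-1.9) × (+4%) = -7.6000%
%ΔTR ≈ %ΔP + %ΔQ = (+4%) + (-7.6000%) = -3.6000%

-3.60%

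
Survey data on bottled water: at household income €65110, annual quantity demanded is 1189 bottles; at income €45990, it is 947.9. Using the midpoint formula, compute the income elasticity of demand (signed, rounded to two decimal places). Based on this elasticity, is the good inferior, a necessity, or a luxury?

%ΔQ = (947.9 − 1189)/[( 1189 + 947.9)/2] = -241.1/1068.45 = -0.225653…
%ΔIncome = (45990 − 65110)/[( 65110 + 45990)/2] = -19120/55550 = -0.344194…
E_income = (-241.1/1068.45) / (-19120/55550) = 0.6556…
0 < E_income < 1 ⇒ normal good, necessity.

0.66; necessity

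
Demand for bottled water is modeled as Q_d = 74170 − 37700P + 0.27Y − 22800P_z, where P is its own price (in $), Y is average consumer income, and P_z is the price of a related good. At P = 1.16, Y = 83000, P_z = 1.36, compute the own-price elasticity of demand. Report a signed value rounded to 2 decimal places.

At the given values, Q_d = 74170 − 37700(1.16) + 0.27(83000) − 22800(1.36) = 21840.
∂Q_d/∂P = −37700.
E = (-37700) × (1.16/21840) = -2.0023…

-2.00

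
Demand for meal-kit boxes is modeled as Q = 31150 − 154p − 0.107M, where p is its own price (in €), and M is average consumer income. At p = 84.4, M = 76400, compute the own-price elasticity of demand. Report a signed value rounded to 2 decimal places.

At the given values, Q = 31150 − 154(84.4) − 0.107(76400) = 9977.6.
∂Q/∂p = −154.
E = (-154) × (84.4/9977.6) = -1.3026…

-1.30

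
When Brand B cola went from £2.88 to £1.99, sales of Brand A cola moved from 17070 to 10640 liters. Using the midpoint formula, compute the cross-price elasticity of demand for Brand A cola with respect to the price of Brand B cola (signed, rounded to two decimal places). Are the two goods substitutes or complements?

%ΔQ_{Brand A cola} = (10640 − 17070)/avg = -6430/13855 = -0.464092…
%ΔP_{Brand B cola} = (1.99 − 2.88)/avg = -0.89/2.435 = -0.365503…
E_cross = (-6430/13855) / (-0.89/2.435) = 1.2697…
E_cross > 0 ⇒ the goods are substitutes.

1.27; substitutes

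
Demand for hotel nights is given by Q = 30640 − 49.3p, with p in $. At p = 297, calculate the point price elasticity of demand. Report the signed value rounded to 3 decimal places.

-0.915

dQ/dp = −49.3. At p = 297, Q = 30640 − 49.3(297) = 15997.9.
Ed = (dQ/dp)·(p/Q) = −49.3 × (297/15997.9) = -0.91525…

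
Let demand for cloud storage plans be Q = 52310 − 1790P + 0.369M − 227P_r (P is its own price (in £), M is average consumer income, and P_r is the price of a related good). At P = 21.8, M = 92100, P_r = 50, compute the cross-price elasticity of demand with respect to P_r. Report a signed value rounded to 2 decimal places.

-0.32

At the given values, Q = 52310 − 1790(21.8) + 0.369(92100) − 227(50) = 35922.9.
∂Q/∂P_r = -227.
E = (-227) × (50/35922.9) = -0.3159…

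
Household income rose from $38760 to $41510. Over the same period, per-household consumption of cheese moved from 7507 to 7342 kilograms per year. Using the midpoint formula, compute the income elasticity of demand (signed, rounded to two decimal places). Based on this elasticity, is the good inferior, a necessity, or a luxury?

%ΔQ = (7342 − 7507)/[( 7507 + 7342)/2] = -165/7424.5 = -0.022223…
%ΔIncome = (41510 − 38760)/[( 38760 + 41510)/2] = 2750/40135 = 0.068518…
E_income = (-165/7424.5) / (2750/40135) = -0.3243…
E_income < 0 ⇒ inferior good.

-0.32; inferior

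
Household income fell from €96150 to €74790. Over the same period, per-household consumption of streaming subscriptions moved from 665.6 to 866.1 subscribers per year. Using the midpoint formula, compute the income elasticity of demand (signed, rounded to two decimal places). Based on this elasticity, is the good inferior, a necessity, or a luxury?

%ΔQ = (866.1 − 665.6)/[( 665.6 + 866.1)/2] = 200.5/765.85 = 0.261800…
%ΔIncome = (74790 − 96150)/[( 96150 + 74790)/2] = -21360/85470 = -0.249912…
E_income = (200.5/765.85) / (-21360/85470) = -1.0475…
E_income < 0 ⇒ inferior good.

-1.05; inferior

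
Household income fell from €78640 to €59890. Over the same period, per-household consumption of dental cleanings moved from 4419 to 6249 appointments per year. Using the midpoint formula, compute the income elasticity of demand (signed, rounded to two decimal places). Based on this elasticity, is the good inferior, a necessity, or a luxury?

-1.27; inferior

%ΔQ = (6249 − 4419)/[( 4419 + 6249)/2] = 1830/5334 = 0.343082…
%ΔIncome = (59890 − 78640)/[( 78640 + 59890)/2] = -18750/69265 = -0.270699…
E_income = (1830/5334) / (-18750/69265) = -1.2673…
E_income < 0 ⇒ inferior good.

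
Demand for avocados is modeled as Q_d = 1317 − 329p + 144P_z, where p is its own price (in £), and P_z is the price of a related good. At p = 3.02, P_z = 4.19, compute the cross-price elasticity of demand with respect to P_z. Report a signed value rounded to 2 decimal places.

At the given values, Q_d = 1317 − 329(3.02) + 144(4.19) = 926.78.
∂Q_d/∂P_z = 144.
E = (144) × (4.19/926.78) = 0.6510…

0.65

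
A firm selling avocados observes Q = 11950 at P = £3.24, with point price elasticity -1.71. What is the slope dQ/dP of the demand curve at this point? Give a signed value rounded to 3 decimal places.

Ed = (dQ/dP)·(P/Q) ⇒ dQ/dP = Ed·Q/P = (-1.71)·11950/3.24 = -6306.94444…

-6306.944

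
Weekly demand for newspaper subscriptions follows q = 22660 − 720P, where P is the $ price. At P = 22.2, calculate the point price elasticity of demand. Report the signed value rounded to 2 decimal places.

dq/dP = −720. At P = 22.2, q = 22660 − 720(22.2) = 6676.
Ed = (dq/dP)·(P/q) = −720 × (22.2/6676) = -2.3942…

-2.39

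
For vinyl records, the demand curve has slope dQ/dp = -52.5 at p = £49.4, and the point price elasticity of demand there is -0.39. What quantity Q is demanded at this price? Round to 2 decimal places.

6650.00

Ed = (dQ/dp)·(p/Q) ⇒ Q = (dQ/dp)·p/Ed = (-52.5)·49.4/(-0.39) = 6650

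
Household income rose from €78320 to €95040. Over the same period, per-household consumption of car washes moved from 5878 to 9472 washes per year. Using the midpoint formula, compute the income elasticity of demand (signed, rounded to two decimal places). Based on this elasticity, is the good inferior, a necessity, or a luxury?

2.43; luxury

%ΔQ = (9472 − 5878)/[( 5878 + 9472)/2] = 3594/7675 = 0.468273…
%ΔIncome = (95040 − 78320)/[( 78320 + 95040)/2] = 16720/86680 = 0.192893…
E_income = (3594/7675) / (16720/86680) = 2.4276…
E_income > 1 ⇒ normal good, luxury.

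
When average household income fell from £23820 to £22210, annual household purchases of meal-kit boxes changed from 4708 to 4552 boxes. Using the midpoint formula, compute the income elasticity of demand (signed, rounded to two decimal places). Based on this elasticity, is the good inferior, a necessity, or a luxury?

0.48; necessity

%ΔQ = (4552 − 4708)/[( 4708 + 4552)/2] = -156/4630 = -0.033693…
%ΔIncome = (22210 − 23820)/[( 23820 + 22210)/2] = -1610/23015 = -0.069954…
E_income = (-156/4630) / (-1610/23015) = 0.4816…
0 < E_income < 1 ⇒ normal good, necessity.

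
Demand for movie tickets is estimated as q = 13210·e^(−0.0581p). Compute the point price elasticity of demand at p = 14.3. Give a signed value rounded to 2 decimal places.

dq/dp = −0.0581·q = -334.391. At p = 14.3, q = 5755.43.
Ed = (dq/dp)·(p/q) = (-334.391) × (14.3/5755.43) = -0.8308…

-0.83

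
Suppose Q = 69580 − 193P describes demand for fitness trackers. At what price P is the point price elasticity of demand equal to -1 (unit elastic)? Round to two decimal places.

180.26

Ed = −193P/(69580 − 193P). Set this equal to -1:
193P = 1·(69580 − 193P) ⇒ 193P(1 + 1) = 1·69580
P = 1·69580 / (193·2) = 180.2590…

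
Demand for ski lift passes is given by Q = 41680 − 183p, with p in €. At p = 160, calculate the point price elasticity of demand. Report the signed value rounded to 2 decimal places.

-2.36

dQ/dp = −183. At p = 160, Q = 41680 − 183(160) = 12400.
Ed = (dQ/dp)·(p/Q) = −183 × (160/12400) = -2.3612…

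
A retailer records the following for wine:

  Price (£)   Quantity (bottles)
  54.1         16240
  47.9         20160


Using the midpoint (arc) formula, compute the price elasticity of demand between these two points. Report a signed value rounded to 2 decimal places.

-1.77

%ΔQ = (20160 − 16240) / [(16240 + 20160)/2] = 3920/18200 = 0.215384…
%ΔP = (47.9 − 54.1) / [(54.1 + 47.9)/2] = -6.2/51 = -0.121568…
Arc Ed = %ΔQ / %ΔP = (3920/18200) / (-6.2/51) = -1.7717…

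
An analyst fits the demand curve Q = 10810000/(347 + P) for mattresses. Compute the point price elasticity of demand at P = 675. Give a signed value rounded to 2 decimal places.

dQ/dP = −10810000/(347 + P)² = -10.3496. At P = 675, Q = 10577.3.
Ed = (dQ/dP)·(P/Q) = (-10.3496) × (675/10577.3) = -0.6604…

-0.66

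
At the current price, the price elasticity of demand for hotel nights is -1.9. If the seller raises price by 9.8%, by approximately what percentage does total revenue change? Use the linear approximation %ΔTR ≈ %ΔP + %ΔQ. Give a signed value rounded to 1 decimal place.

%ΔQ ≈ Ed × %ΔP = (-1.9) × (+9.8%) = -18.6200%
%ΔTR ≈ %ΔP + %ΔQ = (+9.8%) + (-18.6200%) = -8.8200%

-8.8%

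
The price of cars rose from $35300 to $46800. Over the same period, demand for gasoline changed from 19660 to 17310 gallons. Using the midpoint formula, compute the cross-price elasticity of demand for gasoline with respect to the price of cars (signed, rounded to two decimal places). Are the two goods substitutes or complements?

-0.45; complements

%ΔQ_{gasoline} = (17310 − 19660)/avg = -2350/18485 = -0.127130…
%ΔP_{cars} = (46800 − 35300)/avg = 11500/41050 = 0.280146…
E_cross = (-2350/18485) / (11500/41050) = -0.4537…
E_cross < 0 ⇒ the goods are complements.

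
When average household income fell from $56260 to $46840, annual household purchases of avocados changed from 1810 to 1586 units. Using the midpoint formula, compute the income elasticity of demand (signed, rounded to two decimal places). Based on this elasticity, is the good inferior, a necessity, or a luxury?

%ΔQ = (1586 − 1810)/[( 1810 + 1586)/2] = -224/1698 = -0.131919…
%ΔIncome = (46840 − 56260)/[( 56260 + 46840)/2] = -9420/51550 = -0.182735…
E_income = (-224/1698) / (-9420/51550) = 0.7219…
0 < E_income < 1 ⇒ normal good, necessity.

0.72; necessity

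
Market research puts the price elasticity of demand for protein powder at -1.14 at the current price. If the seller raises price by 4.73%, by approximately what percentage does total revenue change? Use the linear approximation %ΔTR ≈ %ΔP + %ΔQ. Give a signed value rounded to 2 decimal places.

-0.66%

%ΔQ ≈ Ed × %ΔP = (-1.14) × (+4.73%) = -5.3922%
%ΔTR ≈ %ΔP + %ΔQ = (+4.73%) + (-5.3922%) = -0.6622%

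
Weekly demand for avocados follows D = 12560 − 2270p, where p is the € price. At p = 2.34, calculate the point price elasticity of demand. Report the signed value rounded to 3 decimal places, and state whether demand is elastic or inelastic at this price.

-0.733; inelastic

dD/dp = −2270. At p = 2.34, D = 12560 − 2270(2.34) = 7248.2.
Ed = (dD/dp)·(p/D) = −2270 × (2.34/7248.2) = -0.73284…
|Ed| = 0.733 < 1, so demand is inelastic.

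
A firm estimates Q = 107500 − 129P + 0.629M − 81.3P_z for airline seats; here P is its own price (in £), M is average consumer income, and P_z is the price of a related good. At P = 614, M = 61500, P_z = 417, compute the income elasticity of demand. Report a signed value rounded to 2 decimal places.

1.17

At the given values, Q = 107500 − 129(614) + 0.629(61500) − 81.3(417) = 33075.4.
∂Q/∂M = 0.629.
E = (0.629) × (61500/33075.4) = 1.1695…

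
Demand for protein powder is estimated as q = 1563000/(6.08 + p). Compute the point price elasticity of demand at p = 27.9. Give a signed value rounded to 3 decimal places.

dq/dp = −1563000/(6.08 + p)² = -1353.67. At p = 27.9, q = 45997.6.
Ed = (dq/dp)·(p/q) = (-1353.67) × (27.9/45997.6) = -0.82107…

-0.821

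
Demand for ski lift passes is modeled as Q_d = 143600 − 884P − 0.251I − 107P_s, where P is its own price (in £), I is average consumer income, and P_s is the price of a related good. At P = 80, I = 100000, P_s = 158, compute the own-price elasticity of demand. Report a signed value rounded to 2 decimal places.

-2.29

At the given values, Q_d = 143600 − 884(80) − 0.251(100000) − 107(158) = 30874.
∂Q_d/∂P = −884.
E = (-884) × (80/30874) = -2.2906…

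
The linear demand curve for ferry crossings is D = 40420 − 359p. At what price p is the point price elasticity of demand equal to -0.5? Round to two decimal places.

37.53

Ed = −359p/(40420 − 359p). Set this equal to -0.5:
359p = 0.5·(40420 − 359p) ⇒ 359p(1 + 0.5) = 0.5·40420
p = 0.5·40420 / (359·1.5) = 37.5301…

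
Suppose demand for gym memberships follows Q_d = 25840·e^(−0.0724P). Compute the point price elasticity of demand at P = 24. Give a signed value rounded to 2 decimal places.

-1.74

dQ_d/dP = −0.0724·Q_d = -329.155. At P = 24, Q_d = 4546.35.
Ed = (dQ_d/dP)·(P/Q_d) = (-329.155) × (24/4546.35) = -1.7376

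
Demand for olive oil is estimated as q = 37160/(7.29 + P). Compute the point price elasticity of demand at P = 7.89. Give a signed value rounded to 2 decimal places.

-0.52

dq/dP = −37160/(7.29 + P)² = -161.262. At P = 7.89, q = 2447.96.
Ed = (dq/dP)·(P/q) = (-161.262) × (7.89/2447.96) = -0.5197…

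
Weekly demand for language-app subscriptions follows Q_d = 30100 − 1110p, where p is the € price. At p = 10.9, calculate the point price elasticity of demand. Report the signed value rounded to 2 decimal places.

-0.67

dQ_d/dp = −1110. At p = 10.9, Q_d = 30100 − 1110(10.9) = 18001.
Ed = (dQ_d/dp)·(p/Q_d) = −1110 × (10.9/18001) = -0.6721…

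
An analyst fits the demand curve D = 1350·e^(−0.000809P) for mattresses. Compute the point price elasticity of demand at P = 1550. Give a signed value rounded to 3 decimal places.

-1.254

dD/dP = −0.000809·D = -0.311673. At P = 1550, D = 385.257.
Ed = (dD/dP)·(P/D) = (-0.311673) × (1550/385.257) = -1.25395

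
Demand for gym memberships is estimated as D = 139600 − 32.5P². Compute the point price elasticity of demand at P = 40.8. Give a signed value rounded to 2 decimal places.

dD/dP = −2·32.5·P = -2652. At P = 40.8, D = 85499.2.
Ed = (dD/dP)·(P/D) = (-2652) × (40.8/85499.2) = -1.2655…

-1.27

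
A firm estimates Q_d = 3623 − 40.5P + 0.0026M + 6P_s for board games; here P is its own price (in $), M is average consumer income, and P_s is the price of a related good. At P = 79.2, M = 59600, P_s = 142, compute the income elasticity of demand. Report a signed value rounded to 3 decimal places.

0.109

At the given values, Q_d = 3623 − 40.5(79.2) + 0.0026(59600) + 6(142) = 1422.36.
∂Q_d/∂M = 0.0026.
E = (0.0026) × (59600/1422.36) = 0.10894…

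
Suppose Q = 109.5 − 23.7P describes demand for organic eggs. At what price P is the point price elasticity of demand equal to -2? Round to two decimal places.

3.08

Ed = −23.7P/(109.5 − 23.7P). Set this equal to -2:
23.7P = 2·(109.5 − 23.7P) ⇒ 23.7P(1 + 2) = 2·109.5
P = 2·109.5 / (23.7·3) = 3.0801…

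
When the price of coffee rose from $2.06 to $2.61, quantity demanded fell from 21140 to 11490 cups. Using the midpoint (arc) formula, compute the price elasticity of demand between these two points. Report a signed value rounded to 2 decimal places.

-2.51

%ΔQ = (11490 − 21140) / [(21140 + 11490)/2] = -9650/16315 = -0.591480…
%ΔP = (2.61 − 2.06) / [(2.06 + 2.61)/2] = 0.55/2.335 = 0.235546…
Arc Ed = %ΔQ / %ΔP = (-9650/16315) / (0.55/2.335) = -2.5111…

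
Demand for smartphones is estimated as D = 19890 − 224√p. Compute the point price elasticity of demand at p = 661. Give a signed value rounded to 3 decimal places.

dD/dp = −224/(2√p) = -4.3563. At p = 661, D = 14131.
Ed = (dD/dp)·(p/D) = (-4.3563) × (661/14131) = -0.20377…

-0.204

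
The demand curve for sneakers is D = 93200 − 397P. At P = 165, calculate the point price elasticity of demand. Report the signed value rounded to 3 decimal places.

dD/dP = −397. At P = 165, D = 93200 − 397(165) = 27695.
Ed = (dD/dP)·(P/D) = −397 × (165/27695) = -2.36522…

-2.365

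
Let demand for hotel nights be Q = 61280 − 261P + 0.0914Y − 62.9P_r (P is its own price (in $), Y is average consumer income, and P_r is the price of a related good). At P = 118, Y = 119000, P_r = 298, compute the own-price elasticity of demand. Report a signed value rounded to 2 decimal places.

-1.36

At the given values, Q = 61280 − 261(118) + 0.0914(119000) − 62.9(298) = 22614.4.
∂Q/∂P = −261.
E = (-261) × (118/22614.4) = -1.3618…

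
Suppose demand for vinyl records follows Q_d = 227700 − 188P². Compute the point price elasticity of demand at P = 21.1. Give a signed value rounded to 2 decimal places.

dQ_d/dP = −2·188·P = -7933.6. At P = 21.1, Q_d = 144000.52.
Ed = (dQ_d/dP)·(P/Q_d) = (-7933.6) × (21.1/144000.52) = -1.1624…

-1.16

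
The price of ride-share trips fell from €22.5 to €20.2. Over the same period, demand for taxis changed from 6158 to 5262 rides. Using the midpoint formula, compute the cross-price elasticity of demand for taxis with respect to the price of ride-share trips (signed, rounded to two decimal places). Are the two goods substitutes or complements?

%ΔQ_{taxis} = (5262 − 6158)/avg = -896/5710 = -0.156917…
%ΔP_{ride-share trips} = (20.2 − 22.5)/avg = -2.3/21.35 = -0.107728…
E_cross = (-896/5710) / (-2.3/21.35) = 1.4566…
E_cross > 0 ⇒ the goods are substitutes.

1.46; substitutes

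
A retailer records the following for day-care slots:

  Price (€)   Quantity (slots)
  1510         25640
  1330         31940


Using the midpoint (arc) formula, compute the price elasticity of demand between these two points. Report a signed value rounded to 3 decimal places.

-1.726

%ΔQ = (31940 − 25640) / [(25640 + 31940)/2] = 6300/28790 = 0.218825…
%ΔP = (1330 − 1510) / [(1510 + 1330)/2] = -180/1420 = -0.126760…
Arc Ed = %ΔQ / %ΔP = (6300/28790) / (-180/1420) = -1.72629…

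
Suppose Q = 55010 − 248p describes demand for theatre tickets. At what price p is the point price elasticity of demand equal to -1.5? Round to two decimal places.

133.09

Ed = −248p/(55010 − 248p). Set this equal to -1.5:
248p = 1.5·(55010 − 248p) ⇒ 248p(1 + 1.5) = 1.5·55010
p = 1.5·55010 / (248·2.5) = 133.0887…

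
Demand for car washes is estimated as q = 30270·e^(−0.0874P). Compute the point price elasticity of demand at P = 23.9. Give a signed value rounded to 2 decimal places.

dq/dP = −0.0874·q = -327.6. At P = 23.9, q = 3748.28.
Ed = (dq/dP)·(P/q) = (-327.6) × (23.9/3748.28) = -2.0888…

-2.09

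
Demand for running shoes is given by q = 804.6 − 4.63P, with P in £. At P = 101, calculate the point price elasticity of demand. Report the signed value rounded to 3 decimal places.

dq/dP = −4.63. At P = 101, q = 804.6 − 4.63(101) = 336.97.
Ed = (dq/dP)·(P/q) = −4.63 × (101/336.97) = -1.38774…

-1.388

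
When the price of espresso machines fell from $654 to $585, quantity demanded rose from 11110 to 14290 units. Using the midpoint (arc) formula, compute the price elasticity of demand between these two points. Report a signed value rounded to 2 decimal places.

-2.25

%ΔQ = (14290 − 11110) / [(11110 + 14290)/2] = 3180/12700 = 0.250393…
%ΔP = (585 − 654) / [(654 + 585)/2] = -69/619.5 = -0.111380…
Arc Ed = %ΔQ / %ΔP = (3180/12700) / (-69/619.5) = -2.2480…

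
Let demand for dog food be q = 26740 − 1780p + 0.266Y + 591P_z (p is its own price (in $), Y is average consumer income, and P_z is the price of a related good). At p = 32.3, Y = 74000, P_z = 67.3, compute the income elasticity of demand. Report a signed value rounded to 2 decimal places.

At the given values, q = 26740 − 1780(32.3) + 0.266(74000) + 591(67.3) = 28704.3.
∂q/∂Y = 0.266.
E = (0.266) × (74000/28704.3) = 0.6857…

0.69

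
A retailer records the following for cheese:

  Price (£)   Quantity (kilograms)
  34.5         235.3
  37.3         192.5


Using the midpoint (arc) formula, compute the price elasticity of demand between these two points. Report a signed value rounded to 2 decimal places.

-2.57

%ΔQ = (192.5 − 235.3) / [(235.3 + 192.5)/2] = -42.8/213.9 = -0.200093…
%ΔP = (37.3 − 34.5) / [(34.5 + 37.3)/2] = 2.8/35.9 = 0.077994…
Arc Ed = %ΔQ / %ΔP = (-42.8/213.9) / (2.8/35.9) = -2.5654…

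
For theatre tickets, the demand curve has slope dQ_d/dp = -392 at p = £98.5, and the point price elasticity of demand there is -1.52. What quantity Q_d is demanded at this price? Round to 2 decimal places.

25402.63

Ed = (dQ_d/dp)·(p/Q_d) ⇒ Q_d = (dQ_d/dp)·p/Ed = (-392)·98.5/(-1.52) = 25402.6315…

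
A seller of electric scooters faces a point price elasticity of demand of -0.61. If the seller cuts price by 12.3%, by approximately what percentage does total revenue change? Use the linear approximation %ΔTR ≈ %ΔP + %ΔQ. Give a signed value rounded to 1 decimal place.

%ΔQ ≈ Ed × %ΔP = (-0.61) × (-12.3%) = +7.5030%
%ΔTR ≈ %ΔP + %ΔQ = (-12.3%) + (+7.5030%) = -4.7970%

-4.8%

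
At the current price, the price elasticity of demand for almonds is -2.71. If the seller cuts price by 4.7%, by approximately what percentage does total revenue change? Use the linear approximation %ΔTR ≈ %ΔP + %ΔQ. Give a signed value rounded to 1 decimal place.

%ΔQ ≈ Ed × %ΔP = (-2.71) × (-4.7%) = +12.7370%
%ΔTR ≈ %ΔP + %ΔQ = (-4.7%) + (+12.7370%) = +8.0370%

+8.0%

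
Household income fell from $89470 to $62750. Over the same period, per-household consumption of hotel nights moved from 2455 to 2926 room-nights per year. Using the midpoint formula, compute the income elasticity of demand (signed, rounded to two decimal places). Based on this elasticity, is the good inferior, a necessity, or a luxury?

%ΔQ = (2926 − 2455)/[( 2455 + 2926)/2] = 471/2690.5 = 0.175060…
%ΔIncome = (62750 − 89470)/[( 89470 + 62750)/2] = -26720/76110 = -0.351070…
E_income = (471/2690.5) / (-26720/76110) = -0.4986…
E_income < 0 ⇒ inferior good.

-0.50; inferior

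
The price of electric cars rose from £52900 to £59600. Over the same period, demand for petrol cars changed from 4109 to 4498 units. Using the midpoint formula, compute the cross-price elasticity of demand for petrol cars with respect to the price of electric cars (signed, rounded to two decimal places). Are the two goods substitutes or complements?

0.76; substitutes

%ΔQ_{petrol cars} = (4498 − 4109)/avg = 389/4303.5 = 0.090391…
%ΔP_{electric cars} = (59600 − 52900)/avg = 6700/56250 = 0.119111…
E_cross = (389/4303.5) / (6700/56250) = 0.7588…
E_cross > 0 ⇒ the goods are substitutes.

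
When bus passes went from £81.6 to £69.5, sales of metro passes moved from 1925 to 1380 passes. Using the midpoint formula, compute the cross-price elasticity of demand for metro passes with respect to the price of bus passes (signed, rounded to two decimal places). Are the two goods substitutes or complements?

%ΔQ_{metro passes} = (1380 − 1925)/avg = -545/1652.5 = -0.329803…
%ΔP_{bus passes} = (69.5 − 81.6)/avg = -12.1/75.55 = -0.160158…
E_cross = (-545/1652.5) / (-12.1/75.55) = 2.0592…
E_cross > 0 ⇒ the goods are substitutes.

2.06; substitutes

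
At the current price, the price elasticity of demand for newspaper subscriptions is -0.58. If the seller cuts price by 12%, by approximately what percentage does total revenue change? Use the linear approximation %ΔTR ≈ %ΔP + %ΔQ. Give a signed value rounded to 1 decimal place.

%ΔQ ≈ Ed × %ΔP = (-0.58) × (-12%) = +6.9600%
%ΔTR ≈ %ΔP + %ΔQ = (-12%) + (+6.9600%) = -5.0400%

-5.0%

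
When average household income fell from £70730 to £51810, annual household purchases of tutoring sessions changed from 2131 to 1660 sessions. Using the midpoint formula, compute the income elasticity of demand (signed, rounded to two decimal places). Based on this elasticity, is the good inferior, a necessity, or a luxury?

0.80; necessity

%ΔQ = (1660 − 2131)/[( 2131 + 1660)/2] = -471/1895.5 = -0.248483…
%ΔIncome = (51810 − 70730)/[( 70730 + 51810)/2] = -18920/61270 = -0.308797…
E_income = (-471/1895.5) / (-18920/61270) = 0.8046…
0 < E_income < 1 ⇒ normal good, necessity.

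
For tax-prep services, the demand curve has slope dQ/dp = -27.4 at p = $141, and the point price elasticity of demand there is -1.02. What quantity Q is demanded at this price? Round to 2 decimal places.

Ed = (dQ/dp)·(p/Q) ⇒ Q = (dQ/dp)·p/Ed = (-27.4)·141/(-1.02) = 3787.6470…

3787.65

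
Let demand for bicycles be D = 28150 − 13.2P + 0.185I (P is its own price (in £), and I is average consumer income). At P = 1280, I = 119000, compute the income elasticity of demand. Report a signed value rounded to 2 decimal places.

At the given values, D = 28150 − 13.2(1280) + 0.185(119000) = 33269.
∂D/∂I = 0.185.
E = (0.185) × (119000/33269) = 0.6617…

0.66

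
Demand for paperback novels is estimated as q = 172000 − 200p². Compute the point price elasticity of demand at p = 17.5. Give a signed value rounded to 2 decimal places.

dq/dp = −2·200·p = -7000. At p = 17.5, q = 110750.
Ed = (dq/dp)·(p/q) = (-7000) × (17.5/110750) = -1.1060…

-1.11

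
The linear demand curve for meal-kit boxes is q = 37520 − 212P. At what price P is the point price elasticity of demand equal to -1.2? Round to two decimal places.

96.54

Ed = −212P/(37520 − 212P). Set this equal to -1.2:
212P = 1.2·(37520 − 212P) ⇒ 212P(1 + 1.2) = 1.2·37520
P = 1.2·37520 / (212·2.2) = 96.5351…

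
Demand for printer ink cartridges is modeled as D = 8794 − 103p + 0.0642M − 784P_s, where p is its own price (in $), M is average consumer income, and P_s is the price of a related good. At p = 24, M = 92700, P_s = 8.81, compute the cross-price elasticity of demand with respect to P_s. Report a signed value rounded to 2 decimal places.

At the given values, D = 8794 − 103(24) + 0.0642(92700) − 784(8.81) = 5366.3.
∂D/∂P_s = -784.
E = (-784) × (8.81/5366.3) = -1.2871…

-1.29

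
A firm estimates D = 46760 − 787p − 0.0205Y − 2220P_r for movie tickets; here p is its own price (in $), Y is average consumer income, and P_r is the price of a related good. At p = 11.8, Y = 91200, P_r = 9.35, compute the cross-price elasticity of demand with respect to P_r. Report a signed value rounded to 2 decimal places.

-1.40

At the given values, D = 46760 − 787(11.8) − 0.0205(91200) − 2220(9.35) = 14846.8.
∂D/∂P_r = -2220.
E = (-2220) × (9.35/14846.8) = -1.3980…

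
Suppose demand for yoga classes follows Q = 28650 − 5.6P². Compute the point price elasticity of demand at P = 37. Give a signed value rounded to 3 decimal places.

-0.731

dQ/dP = −2·5.6·P = -414.4. At P = 37, Q = 20983.6.
Ed = (dQ/dP)·(P/Q) = (-414.4) × (37/20983.6) = -0.73070…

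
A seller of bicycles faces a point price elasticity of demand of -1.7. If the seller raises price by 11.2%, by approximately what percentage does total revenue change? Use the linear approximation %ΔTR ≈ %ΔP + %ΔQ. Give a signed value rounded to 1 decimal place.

%ΔQ ≈ Ed × %ΔP = (-1.7) × (+11.2%) = -19.0400%
%ΔTR ≈ %ΔP + %ΔQ = (+11.2%) + (-19.0400%) = -7.8400%

-7.8%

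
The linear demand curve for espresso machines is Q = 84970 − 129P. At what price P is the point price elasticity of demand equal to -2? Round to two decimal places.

439.12

Ed = −129P/(84970 − 129P). Set this equal to -2:
129P = 2·(84970 − 129P) ⇒ 129P(1 + 2) = 2·84970
P = 2·84970 / (129·3) = 439.1214…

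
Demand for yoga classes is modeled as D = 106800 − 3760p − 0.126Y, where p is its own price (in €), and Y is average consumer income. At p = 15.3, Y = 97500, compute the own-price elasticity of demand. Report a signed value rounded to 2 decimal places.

At the given values, D = 106800 − 3760(15.3) − 0.126(97500) = 36987.
∂D/∂p = −3760.
E = (-3760) × (15.3/36987) = -1.5553…

-1.56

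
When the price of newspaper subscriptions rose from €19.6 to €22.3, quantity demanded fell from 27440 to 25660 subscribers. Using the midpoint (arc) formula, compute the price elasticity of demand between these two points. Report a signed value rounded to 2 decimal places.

-0.52

%ΔQ = (25660 − 27440) / [(27440 + 25660)/2] = -1780/26550 = -0.067043…
%ΔP = (22.3 − 19.6) / [(19.6 + 22.3)/2] = 2.7/20.95 = 0.128878…
Arc Ed = %ΔQ / %ΔP = (-1780/26550) / (2.7/20.95) = -0.5202…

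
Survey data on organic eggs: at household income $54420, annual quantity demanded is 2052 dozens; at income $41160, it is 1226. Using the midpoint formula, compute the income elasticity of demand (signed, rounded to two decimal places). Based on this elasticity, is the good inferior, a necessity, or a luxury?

1.82; luxury

%ΔQ = (1226 − 2052)/[( 2052 + 1226)/2] = -826/1639 = -0.503965…
%ΔIncome = (41160 − 54420)/[( 54420 + 41160)/2] = -13260/47790 = -0.277463…
E_income = (-826/1639) / (-13260/47790) = 1.8163…
E_income > 1 ⇒ normal good, luxury.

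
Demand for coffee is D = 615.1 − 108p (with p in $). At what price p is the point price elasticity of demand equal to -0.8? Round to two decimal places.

2.53

Ed = −108p/(615.1 − 108p). Set this equal to -0.8:
108p = 0.8·(615.1 − 108p) ⇒ 108p(1 + 0.8) = 0.8·615.1
p = 0.8·615.1 / (108·1.8) = 2.5312…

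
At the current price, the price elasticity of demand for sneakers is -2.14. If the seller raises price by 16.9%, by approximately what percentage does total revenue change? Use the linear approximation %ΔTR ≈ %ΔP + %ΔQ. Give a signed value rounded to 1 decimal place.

-19.3%

%ΔQ ≈ Ed × %ΔP = (-2.14) × (+16.9%) = -36.1660%
%ΔTR ≈ %ΔP + %ΔQ = (+16.9%) + (-36.1660%) = -19.2660%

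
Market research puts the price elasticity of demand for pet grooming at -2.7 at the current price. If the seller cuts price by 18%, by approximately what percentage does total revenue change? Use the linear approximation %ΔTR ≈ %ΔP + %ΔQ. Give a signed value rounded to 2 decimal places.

%ΔQ ≈ Ed × %ΔP = (-2.7) × (-18%) = +48.6000%
%ΔTR ≈ %ΔP + %ΔQ = (-18%) + (+48.6000%) = +30.6000%

+30.60%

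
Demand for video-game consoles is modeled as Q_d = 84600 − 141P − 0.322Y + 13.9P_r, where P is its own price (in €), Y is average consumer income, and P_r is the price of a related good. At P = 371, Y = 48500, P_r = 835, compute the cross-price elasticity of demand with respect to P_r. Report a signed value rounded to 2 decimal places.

At the given values, Q_d = 84600 − 141(371) − 0.322(48500) + 13.9(835) = 28278.5.
∂Q_d/∂P_r = 13.9.
E = (13.9) × (835/28278.5) = 0.4104…

0.41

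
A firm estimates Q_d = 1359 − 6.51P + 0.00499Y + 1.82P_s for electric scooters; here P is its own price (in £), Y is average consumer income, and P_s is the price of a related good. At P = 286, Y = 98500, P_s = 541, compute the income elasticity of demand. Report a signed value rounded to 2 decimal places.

0.51

At the given values, Q_d = 1359 − 6.51(286) + 0.00499(98500) + 1.82(541) = 973.275.
∂Q_d/∂Y = 0.00499.
E = (0.00499) × (98500/973.275) = 0.5050…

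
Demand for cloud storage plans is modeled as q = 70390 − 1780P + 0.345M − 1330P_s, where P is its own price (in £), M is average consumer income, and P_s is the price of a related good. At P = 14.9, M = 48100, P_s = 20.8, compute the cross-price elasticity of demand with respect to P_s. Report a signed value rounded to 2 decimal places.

-0.84

At the given values, q = 70390 − 1780(14.9) + 0.345(48100) − 1330(20.8) = 32798.5.
∂q/∂P_s = -1330.
E = (-1330) × (20.8/32798.5) = -0.8434…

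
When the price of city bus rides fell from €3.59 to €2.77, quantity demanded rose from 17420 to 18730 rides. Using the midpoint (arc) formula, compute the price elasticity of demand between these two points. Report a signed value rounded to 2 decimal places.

%ΔQ = (18730 − 17420) / [(17420 + 18730)/2] = 1310/18075 = 0.072475…
%ΔP = (2.77 − 3.59) / [(3.59 + 2.77)/2] = -0.82/3.18 = -0.257861…
Arc Ed = %ΔQ / %ΔP = (1310/18075) / (-0.82/3.18) = -0.2810…

-0.28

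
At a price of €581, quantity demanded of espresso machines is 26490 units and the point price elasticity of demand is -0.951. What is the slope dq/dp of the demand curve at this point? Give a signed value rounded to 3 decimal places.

-43.360

Ed = (dq/dp)·(p/q) ⇒ dq/dp = Ed·q/p = (-0.951)·26490/581 = -43.35970…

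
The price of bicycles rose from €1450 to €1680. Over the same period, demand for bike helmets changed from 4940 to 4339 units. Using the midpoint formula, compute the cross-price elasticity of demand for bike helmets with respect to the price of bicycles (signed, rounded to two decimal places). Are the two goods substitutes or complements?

%ΔQ_{bike helmets} = (4339 − 4940)/avg = -601/4639.5 = -0.129539…
%ΔP_{bicycles} = (1680 − 1450)/avg = 230/1565 = 0.146964…
E_cross = (-601/4639.5) / (230/1565) = -0.8814…
E_cross < 0 ⇒ the goods are complements.

-0.88; complements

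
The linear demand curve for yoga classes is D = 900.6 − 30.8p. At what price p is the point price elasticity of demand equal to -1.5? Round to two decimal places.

Ed = −30.8p/(900.6 − 30.8p). Set this equal to -1.5:
30.8p = 1.5·(900.6 − 30.8p) ⇒ 30.8p(1 + 1.5) = 1.5·900.6
p = 1.5·900.6 / (30.8·2.5) = 17.5441…

17.54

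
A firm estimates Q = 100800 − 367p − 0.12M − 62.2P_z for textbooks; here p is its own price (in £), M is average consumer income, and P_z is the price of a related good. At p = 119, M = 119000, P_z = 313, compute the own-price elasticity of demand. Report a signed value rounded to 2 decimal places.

At the given values, Q = 100800 − 367(119) − 0.12(119000) − 62.2(313) = 23378.4.
∂Q/∂p = −367.
E = (-367) × (119/23378.4) = -1.8680…

-1.87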